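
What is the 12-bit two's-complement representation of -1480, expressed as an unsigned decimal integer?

1480 in 12 bits: 010111001000
Invert: 101000110111
Add 1:  101000111000 = 2616
(Check: 2^12 - 1480 = 4096 - 1480 = 2616.)

2616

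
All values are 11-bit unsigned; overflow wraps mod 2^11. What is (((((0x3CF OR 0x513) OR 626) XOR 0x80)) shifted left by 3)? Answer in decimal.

1016

0x3CF = 01111001111
0x513 = 10100010011
→ OR → 11111011111 = 2015
626 = 01001110010
→ OR → 11111111111 = 2047
0x80 = 00010000000
→ XOR → 11101111111 = 1919
→ shifted left by 3 (mod 2^11) → 01111111000 = 1016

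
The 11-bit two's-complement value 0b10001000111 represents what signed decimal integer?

pattern = 10001000111 (MSB is 1 ⇒ negative)
Invert: 01110111000, add 1 → 01110111001 = 953, so the value is -953.
(Equivalently: 1095 - 2^11 = 1095 - 2048 = -953.)

-953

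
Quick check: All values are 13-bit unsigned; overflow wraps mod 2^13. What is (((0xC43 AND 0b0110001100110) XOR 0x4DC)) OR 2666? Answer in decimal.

0xC43 = 0110001000011
0b0110001100110 = 0110001100110
→ AND → 0110001000010 = 3138
0x4DC = 0010011011100
→ XOR → 0100010011110 = 2206
2666 = 0101001101010
→ OR → 0101011111110 = 2814

2814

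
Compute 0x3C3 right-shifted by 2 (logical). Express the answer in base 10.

240

0x3C3 = 1111000011
shift right by 2 → 0011110000 = 240
(equivalently, floor(963 / 4))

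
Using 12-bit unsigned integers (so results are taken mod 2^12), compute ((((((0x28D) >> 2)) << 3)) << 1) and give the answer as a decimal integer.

2608

0x28D = 001010001101
→ >> 2 → 000010100011 = 163
→ << 3 (mod 2^12) → 010100011000 = 1304
→ << 1 (mod 2^12) → 101000110000 = 2608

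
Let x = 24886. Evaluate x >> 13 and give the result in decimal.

3

24886 = 110000100110110
shift right by 13 → 000000000000011 = 3
(equivalently, floor(24886 / 8192))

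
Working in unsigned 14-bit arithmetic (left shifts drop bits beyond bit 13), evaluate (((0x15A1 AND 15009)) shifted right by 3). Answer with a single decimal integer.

0x15A1 = 01010110100001
15009 = 11101010100001
→ AND → 01000010100001 = 4257
→ shifted right by 3 → 00001000010100 = 532

532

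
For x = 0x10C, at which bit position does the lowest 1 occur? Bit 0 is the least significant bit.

2

0x10C = 100001100
Trailing zeros: 2, so the lowest set bit is bit 2 (value 4).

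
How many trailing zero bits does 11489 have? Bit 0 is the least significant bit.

0

11489 = 10110011100001
Trailing zeros: 0, so the lowest set bit is bit 0 (value 1).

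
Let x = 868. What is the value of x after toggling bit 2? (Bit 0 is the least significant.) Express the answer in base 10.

864

x = 1101100100
bit 2 is currently 1; toggle it via x ^ (1 << 2) = x ^ 4
→ 1101100000 = 864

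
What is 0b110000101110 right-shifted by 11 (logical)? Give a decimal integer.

1

x = 110000101110
shift right by 11 → 000000000001 = 1
(equivalently, floor(3118 / 2048))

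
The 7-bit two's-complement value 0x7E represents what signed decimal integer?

-2

pattern = 1111110 (MSB is 1 ⇒ negative)
Invert: 0000001, add 1 → 0000010 = 2, so the value is -2.
(Equivalently: 126 - 2^7 = 126 - 128 = -2.)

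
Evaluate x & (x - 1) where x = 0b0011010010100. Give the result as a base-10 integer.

1680

x = 11010010100 = 1684
x - 1 = 11010010011
AND   = 11010010000 = 1680
(x & (x - 1) clears the lowest set bit of x.)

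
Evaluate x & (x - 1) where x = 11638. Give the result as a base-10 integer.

x = 10110101110110 = 11638
x - 1 = 10110101110101
AND   = 10110101110100 = 11636
(x & (x - 1) clears the lowest set bit of x.)

11636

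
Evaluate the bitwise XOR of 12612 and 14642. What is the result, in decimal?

12612 = 11000101000100
14642 = 11100100110010
XOR → 00100001110110 = 2166

2166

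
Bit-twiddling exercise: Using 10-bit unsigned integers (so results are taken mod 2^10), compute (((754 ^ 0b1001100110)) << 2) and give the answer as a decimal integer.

592

754 = 1011110010
0b1001100110 = 1001100110
→ ^ → 0010010100 = 148
→ << 2 (mod 2^10) → 1001010000 = 592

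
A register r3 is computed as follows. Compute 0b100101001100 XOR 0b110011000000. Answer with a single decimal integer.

a = 100101001100
b = 110011000000
XOR → 010110001100 = 1420

1420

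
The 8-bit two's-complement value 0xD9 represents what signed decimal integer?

pattern = 11011001 (MSB is 1 ⇒ negative)
Invert: 00100110, add 1 → 00100111 = 39, so the value is -39.
(Equivalently: 217 - 2^8 = 217 - 256 = -39.)

-39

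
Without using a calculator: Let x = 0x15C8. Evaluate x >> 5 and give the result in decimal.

0x15C8 = 1010111001000
shift right by 5 → 0000010101110 = 174
(equivalently, floor(5576 / 32))

174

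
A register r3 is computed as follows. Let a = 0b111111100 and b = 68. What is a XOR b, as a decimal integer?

440

a = 111111100
68 = 001000100
XOR → 110111000 = 440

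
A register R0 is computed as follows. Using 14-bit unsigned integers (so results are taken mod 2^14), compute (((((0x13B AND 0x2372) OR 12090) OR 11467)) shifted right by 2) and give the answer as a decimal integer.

3070

0x13B = 00000100111011
0x2372 = 10001101110010
→ AND → 00000100110010 = 306
12090 = 10111100111010
→ OR → 10111100111010 = 12090
11467 = 10110011001011
→ OR → 10111111111011 = 12283
→ shifted right by 2 → 00101111111110 = 3070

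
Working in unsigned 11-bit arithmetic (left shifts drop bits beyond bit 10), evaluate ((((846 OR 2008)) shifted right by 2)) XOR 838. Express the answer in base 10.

846 = 01101001110
2008 = 11111011000
→ OR → 11111011110 = 2014
→ shifted right by 2 → 00111110111 = 503
838 = 01101000110
→ XOR → 01010110001 = 689

689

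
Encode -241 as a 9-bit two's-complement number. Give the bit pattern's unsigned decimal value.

241 in 9 bits: 011110001
Invert: 100001110
Add 1:  100001111 = 271
(Check: 2^9 - 241 = 512 - 241 = 271.)

271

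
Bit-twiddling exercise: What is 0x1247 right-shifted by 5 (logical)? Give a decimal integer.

146

0x1247 = 1001001000111
shift right by 5 → 0000010010010 = 146
(equivalently, floor(4679 / 32))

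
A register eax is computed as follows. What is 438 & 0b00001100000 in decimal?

32

438 = 110110110
b = 001100000
AND → 000100000 = 32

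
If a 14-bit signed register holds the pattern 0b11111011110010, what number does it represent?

-270

pattern = 11111011110010 (MSB is 1 ⇒ negative)
Invert: 00000100001101, add 1 → 00000100001110 = 270, so the value is -270.
(Equivalently: 16114 - 2^14 = 16114 - 16384 = -270.)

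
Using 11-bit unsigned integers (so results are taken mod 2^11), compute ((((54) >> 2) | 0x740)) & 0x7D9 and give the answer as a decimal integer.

1865

54 = 00000110110
→ >> 2 → 00000001101 = 13
0x740 = 11101000000
→ | → 11101001101 = 1869
0x7D9 = 11111011001
→ & → 11101001001 = 1865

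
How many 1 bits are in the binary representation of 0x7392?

8

0x7392 = 111001110010010
Count the 1s: 1 + 1 + 1 + 1 + 1 + 1 + 1 + 1 = 8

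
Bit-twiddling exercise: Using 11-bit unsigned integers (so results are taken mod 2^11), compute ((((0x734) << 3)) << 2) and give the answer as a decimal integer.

0x734 = 11100110100
→ << 3 (mod 2^11) → 00110100000 = 416
→ << 2 (mod 2^11) → 11010000000 = 1664

1664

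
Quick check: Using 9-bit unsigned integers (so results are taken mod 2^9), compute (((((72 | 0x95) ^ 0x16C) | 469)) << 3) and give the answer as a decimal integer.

72 = 001001000
0x95 = 010010101
→ | → 011011101 = 221
0x16C = 101101100
→ ^ → 110110001 = 433
469 = 111010101
→ | → 111110101 = 501
→ << 3 (mod 2^9) → 110101000 = 424

424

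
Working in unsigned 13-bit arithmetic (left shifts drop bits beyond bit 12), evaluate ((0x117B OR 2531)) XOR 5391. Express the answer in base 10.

0x117B = 1000101111011
2531 = 0100111100011
→ OR → 1100111111011 = 6651
5391 = 1010100001111
→ XOR → 0110011110100 = 3316

3316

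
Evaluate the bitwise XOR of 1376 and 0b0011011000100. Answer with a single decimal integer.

932

1376 = 10101100000
b = 11011000100
XOR → 01110100100 = 932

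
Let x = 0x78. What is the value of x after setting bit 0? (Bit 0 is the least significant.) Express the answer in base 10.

x = 01111000
bit 0 is currently 0; set it via x | (1 << 0) = x | 1
→ 01111001 = 121

121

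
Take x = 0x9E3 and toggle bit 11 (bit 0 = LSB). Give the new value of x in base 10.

483

x = 000100111100011
bit 11 is currently 1; toggle it via x ^ (1 << 11) = x ^ 2048
→ 000000111100011 = 483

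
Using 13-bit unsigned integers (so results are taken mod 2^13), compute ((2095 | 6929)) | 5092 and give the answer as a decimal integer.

7167

2095 = 0100000101111
6929 = 1101100010001
→ | → 1101100111111 = 6975
5092 = 1001111100100
→ | → 1101111111111 = 7167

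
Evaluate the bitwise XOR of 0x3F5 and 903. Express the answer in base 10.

114

0x3F5 = 1111110101
903 = 1110000111
XOR → 0001110010 = 114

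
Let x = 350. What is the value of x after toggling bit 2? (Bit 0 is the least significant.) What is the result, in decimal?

x = 0101011110
bit 2 is currently 1; toggle it via x ^ (1 << 2) = x ^ 4
→ 0101011010 = 346

346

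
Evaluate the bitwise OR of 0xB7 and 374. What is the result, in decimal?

503

0xB7 = 010110111
374 = 101110110
 OR → 111110111 = 503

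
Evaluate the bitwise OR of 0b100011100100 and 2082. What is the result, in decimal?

2278

a = 100011100100
2082 = 100000100010
 OR → 100011100110 = 2278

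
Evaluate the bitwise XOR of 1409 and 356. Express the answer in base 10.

1409 = 10110000001
356 = 00101100100
XOR → 10011100101 = 1253

1253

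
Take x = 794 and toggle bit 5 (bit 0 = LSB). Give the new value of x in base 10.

826

x = 000001100011010
bit 5 is currently 0; toggle it via x ^ (1 << 5) = x ^ 32
→ 000001100111010 = 826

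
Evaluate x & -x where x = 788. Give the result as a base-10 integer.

4

x = 1100010100 = 788
-x (two's complement) = …0011101100
AND   = 0000000100 = 4
(x & -x isolates the lowest set bit of x.)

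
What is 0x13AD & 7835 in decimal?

0x13AD = 1001110101101
7835 = 1111010011011
AND → 1001010001001 = 4745

4745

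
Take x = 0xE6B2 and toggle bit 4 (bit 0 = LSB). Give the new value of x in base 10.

59042

x = 1110011010110010
bit 4 is currently 1; toggle it via x ^ (1 << 4) = x ^ 16
→ 1110011010100010 = 59042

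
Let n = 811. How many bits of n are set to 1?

811 = 1100101011
Count the 1s: 1 + 1 + 1 + 1 + 1 + 1 = 6

6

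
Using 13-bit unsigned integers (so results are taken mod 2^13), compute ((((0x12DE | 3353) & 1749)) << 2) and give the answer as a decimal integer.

6996

0x12DE = 1001011011110
3353 = 0110100011001
→ | → 1111111011111 = 8159
1749 = 0011011010101
→ & → 0011011010101 = 1749
→ << 2 (mod 2^13) → 1101101010100 = 6996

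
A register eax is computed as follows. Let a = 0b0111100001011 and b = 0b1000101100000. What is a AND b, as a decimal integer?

a = 0111100001011
b = 1000101100000
AND → 0000100000000 = 256

256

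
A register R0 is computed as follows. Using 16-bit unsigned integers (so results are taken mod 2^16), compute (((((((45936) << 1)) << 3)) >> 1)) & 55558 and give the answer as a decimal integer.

45936 = 1011001101110000
→ << 1 (mod 2^16) → 0110011011100000 = 26336
→ << 3 (mod 2^16) → 0011011100000000 = 14080
→ >> 1 → 0001101110000000 = 7040
55558 = 1101100100000110
→ & → 0001100100000000 = 6400

6400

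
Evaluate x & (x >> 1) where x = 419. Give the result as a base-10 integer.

129

x = 110100011 = 419
x>>1 = 011010001
AND  = 010000001 = 129
(x & (x >> 1) has a 1 wherever x has two consecutive 1 bits.)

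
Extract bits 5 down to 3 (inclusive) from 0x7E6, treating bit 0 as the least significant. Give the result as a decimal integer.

v = 11111100110
Shift right by 3: 11111100
Mask low 3 bits: 100 = 4

4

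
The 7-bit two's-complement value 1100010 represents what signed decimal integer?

pattern = 1100010 (MSB is 1 ⇒ negative)
Invert: 0011101, add 1 → 0011110 = 30, so the value is -30.
(Equivalently: 98 - 2^7 = 98 - 128 = -30.)

-30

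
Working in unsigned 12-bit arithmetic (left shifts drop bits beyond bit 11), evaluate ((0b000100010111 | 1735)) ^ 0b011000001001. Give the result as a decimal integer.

0b000100010111 = 000100010111
1735 = 011011000111
→ | → 011111010111 = 2007
0b011000001001 = 011000001001
→ ^ → 000111011110 = 478

478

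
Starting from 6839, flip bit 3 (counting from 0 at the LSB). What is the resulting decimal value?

x = 1101010110111
bit 3 is currently 0; toggle it via x ^ (1 << 3) = x ^ 8
→ 1101010111111 = 6847

6847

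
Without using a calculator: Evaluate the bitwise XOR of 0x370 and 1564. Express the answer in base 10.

0x370 = 01101110000
1564 = 11000011100
XOR → 10101101100 = 1388

1388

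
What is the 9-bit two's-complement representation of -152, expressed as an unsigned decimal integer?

360

152 in 9 bits: 010011000
Invert: 101100111
Add 1:  101101000 = 360
(Check: 2^9 - 152 = 512 - 152 = 360.)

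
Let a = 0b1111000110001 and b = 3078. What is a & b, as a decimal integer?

a = 1111000110001
3078 = 0110000000110
AND → 0110000000000 = 3072

3072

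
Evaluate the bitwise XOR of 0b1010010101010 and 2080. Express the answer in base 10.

a = 1010010101010
2080 = 0100000100000
XOR → 1110010001010 = 7306

7306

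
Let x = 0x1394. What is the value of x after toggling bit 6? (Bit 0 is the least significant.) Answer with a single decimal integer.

x = 1001110010100
bit 6 is currently 0; toggle it via x ^ (1 << 6) = x ^ 64
→ 1001111010100 = 5076

5076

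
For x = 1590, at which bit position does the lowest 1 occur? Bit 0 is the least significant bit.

1

1590 = 11000110110
Trailing zeros: 1, so the lowest set bit is bit 1 (value 2).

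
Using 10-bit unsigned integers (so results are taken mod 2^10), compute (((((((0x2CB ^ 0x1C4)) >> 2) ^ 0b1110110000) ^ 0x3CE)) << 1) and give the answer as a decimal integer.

378

0x2CB = 1011001011
0x1C4 = 0111000100
→ ^ → 1100001111 = 783
→ >> 2 → 0011000011 = 195
0b1110110000 = 1110110000
→ ^ → 1101110011 = 883
0x3CE = 1111001110
→ ^ → 0010111101 = 189
→ << 1 (mod 2^10) → 0101111010 = 378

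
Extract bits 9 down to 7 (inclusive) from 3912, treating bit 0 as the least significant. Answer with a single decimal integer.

v = 111101001000
Shift right by 7: 11110
Mask low 3 bits: 110 = 6

6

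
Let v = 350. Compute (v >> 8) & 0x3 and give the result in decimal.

v = 00101011110
Shift right by 8: 001
Mask low 2 bits: 01 = 1

1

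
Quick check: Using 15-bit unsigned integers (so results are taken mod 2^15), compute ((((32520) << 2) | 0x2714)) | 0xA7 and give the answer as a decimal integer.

32520 = 111111100001000
→ << 2 (mod 2^15) → 111110000100000 = 31776
0x2714 = 010011100010100
→ | → 111111100110100 = 32564
0xA7 = 000000010100111
→ | → 111111110110111 = 32695

32695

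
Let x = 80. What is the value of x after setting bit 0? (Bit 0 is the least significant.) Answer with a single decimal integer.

x = 01010000
bit 0 is currently 0; set it via x | (1 << 0) = x | 1
→ 01010001 = 81

81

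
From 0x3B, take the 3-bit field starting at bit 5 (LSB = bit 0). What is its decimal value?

1

v = 000111011
Shift right by 5: 0001
Mask low 3 bits: 001 = 1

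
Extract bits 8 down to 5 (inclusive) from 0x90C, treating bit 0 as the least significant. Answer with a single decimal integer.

v = 100100001100
Shift right by 5: 1001000
Mask low 4 bits: 1000 = 8

8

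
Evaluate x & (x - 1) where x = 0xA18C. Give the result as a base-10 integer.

41352

x = 1010000110001100 = 41356
x - 1 = 1010000110001011
AND   = 1010000110001000 = 41352
(x & (x - 1) clears the lowest set bit of x.)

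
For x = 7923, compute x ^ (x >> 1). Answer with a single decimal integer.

x = 1111011110011 = 7923
x>>1 = 0111101111001
XOR  = 1000110001010 = 4490
(x ^ (x >> 1) gives the standard binary-reflected Gray code of x.)

4490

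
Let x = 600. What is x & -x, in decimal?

8

x = 1001011000 = 600
-x (two's complement) = …0110101000
AND   = 0000001000 = 8
(x & -x isolates the lowest set bit of x.)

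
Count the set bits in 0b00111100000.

n = 111100000
Count the 1s: 1 + 1 + 1 + 1 = 4

4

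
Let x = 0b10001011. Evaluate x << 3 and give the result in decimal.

x = 00010001011
shift left by 3 → 10001011000 = 1112
(equivalently, 139 × 2^3 = 139 × 8)

1112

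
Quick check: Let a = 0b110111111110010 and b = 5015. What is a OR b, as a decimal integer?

32759

a = 110111111110010
5015 = 001001110010111
 OR → 111111111110111 = 32759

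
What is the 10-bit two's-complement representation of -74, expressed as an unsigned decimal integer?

74 in 10 bits: 0001001010
Invert: 1110110101
Add 1:  1110110110 = 950
(Check: 2^10 - 74 = 1024 - 74 = 950.)

950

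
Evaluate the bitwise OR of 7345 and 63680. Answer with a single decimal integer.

7345 = 0001110010110001
63680 = 1111100011000000
 OR → 1111110011110001 = 64753

64753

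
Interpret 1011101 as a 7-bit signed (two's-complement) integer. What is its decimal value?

pattern = 1011101 (MSB is 1 ⇒ negative)
Invert: 0100010, add 1 → 0100011 = 35, so the value is -35.
(Equivalently: 93 - 2^7 = 93 - 128 = -35.)

-35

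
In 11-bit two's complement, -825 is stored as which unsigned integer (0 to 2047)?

825 in 11 bits: 01100111001
Invert: 10011000110
Add 1:  10011000111 = 1223
(Check: 2^11 - 825 = 2048 - 825 = 1223.)

1223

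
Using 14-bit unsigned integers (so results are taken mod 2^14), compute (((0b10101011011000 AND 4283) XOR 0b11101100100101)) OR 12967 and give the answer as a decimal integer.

0b10101011011000 = 10101011011000
4283 = 01000010111011
→ AND → 00000010011000 = 152
0b11101100100101 = 11101100100101
→ XOR → 11101110111101 = 15293
12967 = 11001010100111
→ OR → 11101110111111 = 15295

15295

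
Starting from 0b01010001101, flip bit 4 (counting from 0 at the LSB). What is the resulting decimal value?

669

x = 01010001101
bit 4 is currently 0; toggle it via x ^ (1 << 4) = x ^ 16
→ 01010011101 = 669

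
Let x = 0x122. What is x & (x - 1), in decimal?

288

x = 100100010 = 290
x - 1 = 100100001
AND   = 100100000 = 288
(x & (x - 1) clears the lowest set bit of x.)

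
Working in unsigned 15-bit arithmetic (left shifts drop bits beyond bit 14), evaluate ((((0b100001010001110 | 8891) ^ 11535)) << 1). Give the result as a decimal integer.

8032

0b100001010001110 = 100001010001110
8891 = 010001010111011
→ | → 110001010111111 = 25279
11535 = 010110100001111
→ ^ → 100111110110000 = 20400
→ << 1 (mod 2^15) → 001111101100000 = 8032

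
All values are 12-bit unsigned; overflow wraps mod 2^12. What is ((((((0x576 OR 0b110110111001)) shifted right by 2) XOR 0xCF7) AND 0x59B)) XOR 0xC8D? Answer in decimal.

2309

0x576 = 010101110110
0b110110111001 = 110110111001
→ OR → 110111111111 = 3583
→ shifted right by 2 → 001101111111 = 895
0xCF7 = 110011110111
→ XOR → 111110001000 = 3976
0x59B = 010110011011
→ AND → 010110001000 = 1416
0xC8D = 110010001101
→ XOR → 100100000101 = 2309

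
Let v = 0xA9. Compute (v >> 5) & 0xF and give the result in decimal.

v = 010101001
Shift right by 5: 0101
Mask low 4 bits: 0101 = 5

5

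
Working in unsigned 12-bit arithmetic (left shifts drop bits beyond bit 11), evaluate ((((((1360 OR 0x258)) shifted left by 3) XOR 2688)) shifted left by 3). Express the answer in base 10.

1360 = 010101010000
0x258 = 001001011000
→ OR → 011101011000 = 1880
→ shifted left by 3 (mod 2^12) → 101011000000 = 2752
2688 = 101010000000
→ XOR → 000001000000 = 64
→ shifted left by 3 (mod 2^12) → 001000000000 = 512

512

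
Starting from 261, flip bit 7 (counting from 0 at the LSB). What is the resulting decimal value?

x = 100000101
bit 7 is currently 0; toggle it via x ^ (1 << 7) = x ^ 128
→ 110000101 = 389

389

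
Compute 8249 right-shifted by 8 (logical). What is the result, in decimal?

8249 = 10000000111001
shift right by 8 → 00000000100000 = 32
(equivalently, floor(8249 / 256))

32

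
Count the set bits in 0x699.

0x699 = 11010011001
Count the 1s: 1 + 1 + 1 + 1 + 1 + 1 = 6

6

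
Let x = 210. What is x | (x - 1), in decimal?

x = 11010010 = 210
x - 1 = 11010001
OR    = 11010011 = 211
(x | (x - 1) sets all bits below the lowest set bit.)

211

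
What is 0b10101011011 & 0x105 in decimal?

a = 10101011011
0x105 = 00100000101
AND → 00100000001 = 257

257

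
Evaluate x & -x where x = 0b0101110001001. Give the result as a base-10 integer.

1

x = 101110001001 = 2953
-x (two's complement) = …010001110111
AND   = 000000000001 = 1
(x & -x isolates the lowest set bit of x.)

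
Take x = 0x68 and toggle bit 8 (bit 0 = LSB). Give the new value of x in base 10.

360

x = 0001101000
bit 8 is currently 0; toggle it via x ^ (1 << 8) = x ^ 256
→ 0101101000 = 360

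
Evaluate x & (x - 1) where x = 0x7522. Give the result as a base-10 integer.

x = 111010100100010 = 29986
x - 1 = 111010100100001
AND   = 111010100100000 = 29984
(x & (x - 1) clears the lowest set bit of x.)

29984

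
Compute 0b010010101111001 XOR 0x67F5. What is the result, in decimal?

a = 010010101111001
0x67F5 = 110011111110101
XOR → 100001010001100 = 17036

17036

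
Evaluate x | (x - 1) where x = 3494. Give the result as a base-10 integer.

x = 110110100110 = 3494
x - 1 = 110110100101
OR    = 110110100111 = 3495
(x | (x - 1) sets all bits below the lowest set bit.)

3495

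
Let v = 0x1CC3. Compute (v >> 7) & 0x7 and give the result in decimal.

1

v = 1110011000011
Shift right by 7: 111001
Mask low 3 bits: 001 = 1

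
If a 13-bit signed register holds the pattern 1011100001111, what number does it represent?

pattern = 1011100001111 (MSB is 1 ⇒ negative)
Invert: 0100011110000, add 1 → 0100011110001 = 2289, so the value is -2289.
(Equivalently: 5903 - 2^13 = 5903 - 8192 = -2289.)

-2289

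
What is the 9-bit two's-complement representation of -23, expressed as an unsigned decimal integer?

23 in 9 bits: 000010111
Invert: 111101000
Add 1:  111101001 = 489
(Check: 2^9 - 23 = 512 - 23 = 489.)

489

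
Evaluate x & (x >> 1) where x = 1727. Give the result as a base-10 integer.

543

x = 11010111111 = 1727
x>>1 = 01101011111
AND  = 01000011111 = 543
(x & (x >> 1) has a 1 wherever x has two consecutive 1 bits.)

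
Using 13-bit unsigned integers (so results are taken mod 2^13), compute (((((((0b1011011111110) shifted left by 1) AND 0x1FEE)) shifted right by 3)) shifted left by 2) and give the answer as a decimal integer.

1780

0b1011011111110 = 1011011111110
→ shifted left by 1 (mod 2^13) → 0110111111100 = 3580
0x1FEE = 1111111101110
→ AND → 0110111101100 = 3564
→ shifted right by 3 → 0000110111101 = 445
→ shifted left by 2 (mod 2^13) → 0011011110100 = 1780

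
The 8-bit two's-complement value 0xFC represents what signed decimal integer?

-4

pattern = 11111100 (MSB is 1 ⇒ negative)
Invert: 00000011, add 1 → 00000100 = 4, so the value is -4.
(Equivalently: 252 - 2^8 = 252 - 256 = -4.)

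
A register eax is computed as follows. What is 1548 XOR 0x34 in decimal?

1592

1548 = 11000001100
0x34 = 00000110100
XOR → 11000111000 = 1592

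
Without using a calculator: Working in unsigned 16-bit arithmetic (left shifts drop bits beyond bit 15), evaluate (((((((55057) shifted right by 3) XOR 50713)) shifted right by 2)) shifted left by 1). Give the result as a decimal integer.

55057 = 1101011100010001
→ shifted right by 3 → 0001101011100010 = 6882
50713 = 1100011000011001
→ XOR → 1101110011111011 = 56571
→ shifted right by 2 → 0011011100111110 = 14142
→ shifted left by 1 (mod 2^16) → 0110111001111100 = 28284

28284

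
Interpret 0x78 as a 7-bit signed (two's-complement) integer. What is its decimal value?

pattern = 1111000 (MSB is 1 ⇒ negative)
Invert: 0000111, add 1 → 0001000 = 8, so the value is -8.
(Equivalently: 120 - 2^7 = 120 - 128 = -8.)

-8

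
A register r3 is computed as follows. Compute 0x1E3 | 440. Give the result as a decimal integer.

0x1E3 = 111100011
440 = 110111000
 OR → 111111011 = 507

507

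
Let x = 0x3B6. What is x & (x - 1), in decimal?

x = 1110110110 = 950
x - 1 = 1110110101
AND   = 1110110100 = 948
(x & (x - 1) clears the lowest set bit of x.)

948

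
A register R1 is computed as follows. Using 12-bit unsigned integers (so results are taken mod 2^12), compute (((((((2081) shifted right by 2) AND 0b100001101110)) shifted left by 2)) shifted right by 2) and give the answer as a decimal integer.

8

2081 = 100000100001
→ shifted right by 2 → 001000001000 = 520
0b100001101110 = 100001101110
→ AND → 000000001000 = 8
→ shifted left by 2 (mod 2^12) → 000000100000 = 32
→ shifted right by 2 → 000000001000 = 8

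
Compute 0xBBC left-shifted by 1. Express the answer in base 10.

6008

0xBBC = 0101110111100
shift left by 1 → 1011101111000 = 6008
(equivalently, 3004 × 2^1 = 3004 × 2)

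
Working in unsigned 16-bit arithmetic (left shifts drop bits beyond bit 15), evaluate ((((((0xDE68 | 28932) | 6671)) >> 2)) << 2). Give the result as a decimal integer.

0xDE68 = 1101111001101000
28932 = 0111000100000100
→ | → 1111111101101100 = 65388
6671 = 0001101000001111
→ | → 1111111101101111 = 65391
→ >> 2 → 0011111111011011 = 16347
→ << 2 (mod 2^16) → 1111111101101100 = 65388

65388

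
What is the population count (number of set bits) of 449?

449 = 111000001
Count the 1s: 1 + 1 + 1 + 1 = 4

4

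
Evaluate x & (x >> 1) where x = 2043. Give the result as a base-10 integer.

1017

x = 11111111011 = 2043
x>>1 = 01111111101
AND  = 01111111001 = 1017
(x & (x >> 1) has a 1 wherever x has two consecutive 1 bits.)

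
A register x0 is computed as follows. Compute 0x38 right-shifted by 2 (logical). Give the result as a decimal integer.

0x38 = 111000
shift right by 2 → 001110 = 14
(equivalently, floor(56 / 4))

14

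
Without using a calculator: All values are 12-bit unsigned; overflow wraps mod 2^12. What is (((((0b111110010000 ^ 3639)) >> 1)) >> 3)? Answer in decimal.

0b111110010000 = 111110010000
3639 = 111000110111
→ ^ → 000110100111 = 423
→ >> 1 → 000011010011 = 211
→ >> 3 → 000000011010 = 26

26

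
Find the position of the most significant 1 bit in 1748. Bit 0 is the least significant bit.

10

1748 = 11011010100
The topmost 1 is at position 10 (since 2^10 = 1024 ≤ 1748 < 2048).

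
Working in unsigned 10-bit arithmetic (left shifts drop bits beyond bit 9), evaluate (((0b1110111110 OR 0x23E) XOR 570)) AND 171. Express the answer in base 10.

0b1110111110 = 1110111110
0x23E = 1000111110
→ OR → 1110111110 = 958
570 = 1000111010
→ XOR → 0110000100 = 388
171 = 0010101011
→ AND → 0010000000 = 128

128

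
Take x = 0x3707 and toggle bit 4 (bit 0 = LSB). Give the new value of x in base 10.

x = 11011100000111
bit 4 is currently 0; toggle it via x ^ (1 << 4) = x ^ 16
→ 11011100010111 = 14103

14103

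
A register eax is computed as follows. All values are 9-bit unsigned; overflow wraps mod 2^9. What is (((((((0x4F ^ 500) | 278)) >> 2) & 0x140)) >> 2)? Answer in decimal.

16

0x4F = 001001111
500 = 111110100
→ ^ → 110111011 = 443
278 = 100010110
→ | → 110111111 = 447
→ >> 2 → 001101111 = 111
0x140 = 101000000
→ & → 001000000 = 64
→ >> 2 → 000010000 = 16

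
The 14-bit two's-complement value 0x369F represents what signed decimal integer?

pattern = 11011010011111 (MSB is 1 ⇒ negative)
Invert: 00100101100000, add 1 → 00100101100001 = 2401, so the value is -2401.
(Equivalently: 13983 - 2^14 = 13983 - 16384 = -2401.)

-2401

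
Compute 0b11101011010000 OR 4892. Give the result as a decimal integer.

15324

a = 11101011010000
4892 = 01001100011100
 OR → 11101111011100 = 15324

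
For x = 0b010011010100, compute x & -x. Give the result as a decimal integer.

x = 10011010100 = 1236
-x (two's complement) = …01100101100
AND   = 00000000100 = 4
(x & -x isolates the lowest set bit of x.)

4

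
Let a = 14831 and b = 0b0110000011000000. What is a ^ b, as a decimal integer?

14831 = 011100111101111
b = 110000011000000
XOR → 101100100101111 = 22831

22831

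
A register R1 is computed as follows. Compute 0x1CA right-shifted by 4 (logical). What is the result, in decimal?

0x1CA = 111001010
shift right by 4 → 000011100 = 28
(equivalently, floor(458 / 16))

28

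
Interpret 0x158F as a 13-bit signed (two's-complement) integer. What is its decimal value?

pattern = 1010110001111 (MSB is 1 ⇒ negative)
Invert: 0101001110000, add 1 → 0101001110001 = 2673, so the value is -2673.
(Equivalently: 5519 - 2^13 = 5519 - 8192 = -2673.)

-2673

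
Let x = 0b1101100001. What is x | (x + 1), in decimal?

867

x = 1101100001 = 865
x + 1 = 1101100010
OR    = 1101100011 = 867
(x | (x + 1) sets the lowest cleared bit.)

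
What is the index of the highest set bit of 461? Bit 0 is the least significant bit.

8

461 = 111001101
The topmost 1 is at position 8 (since 2^8 = 256 ≤ 461 < 512).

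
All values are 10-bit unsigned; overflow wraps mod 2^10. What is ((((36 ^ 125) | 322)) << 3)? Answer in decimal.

36 = 0000100100
125 = 0001111101
→ ^ → 0001011001 = 89
322 = 0101000010
→ | → 0101011011 = 347
→ << 3 (mod 2^10) → 1011011000 = 728

728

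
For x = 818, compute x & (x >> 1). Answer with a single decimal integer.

x = 1100110010 = 818
x>>1 = 0110011001
AND  = 0100010000 = 272
(x & (x >> 1) has a 1 wherever x has two consecutive 1 bits.)

272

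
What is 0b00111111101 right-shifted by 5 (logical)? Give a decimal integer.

15

x = 111111101
shift right by 5 → 000001111 = 15
(equivalently, floor(509 / 32))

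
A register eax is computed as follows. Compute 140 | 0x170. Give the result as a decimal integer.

140 = 010001100
0x170 = 101110000
 OR → 111111100 = 508

508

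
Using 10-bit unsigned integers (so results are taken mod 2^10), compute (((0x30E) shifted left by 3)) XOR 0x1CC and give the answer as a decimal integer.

444

0x30E = 1100001110
→ shifted left by 3 (mod 2^10) → 0001110000 = 112
0x1CC = 0111001100
→ XOR → 0110111100 = 444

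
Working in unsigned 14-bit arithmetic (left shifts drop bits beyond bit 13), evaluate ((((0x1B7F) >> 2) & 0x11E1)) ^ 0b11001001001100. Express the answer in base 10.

12941

0x1B7F = 01101101111111
→ >> 2 → 00011011011111 = 1759
0x11E1 = 01000111100001
→ & → 00000011000001 = 193
0b11001001001100 = 11001001001100
→ ^ → 11001010001101 = 12941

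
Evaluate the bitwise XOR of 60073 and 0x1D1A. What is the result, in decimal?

60073 = 1110101010101001
0x1D1A = 0001110100011010
XOR → 1111011110110011 = 63411

63411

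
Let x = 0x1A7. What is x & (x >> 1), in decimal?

x = 110100111 = 423
x>>1 = 011010011
AND  = 010000011 = 131
(x & (x >> 1) has a 1 wherever x has two consecutive 1 bits.)

131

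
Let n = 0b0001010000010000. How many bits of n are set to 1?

3

n = 1010000010000
Count the 1s: 1 + 1 + 1 = 3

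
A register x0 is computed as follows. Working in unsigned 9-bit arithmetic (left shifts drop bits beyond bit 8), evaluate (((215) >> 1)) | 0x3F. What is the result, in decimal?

215 = 011010111
→ >> 1 → 001101011 = 107
0x3F = 000111111
→ | → 001111111 = 127

127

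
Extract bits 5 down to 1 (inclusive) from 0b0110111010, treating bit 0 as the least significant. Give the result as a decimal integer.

29

v = 0110111010
Shift right by 1: 011011101
Mask low 5 bits: 11101 = 29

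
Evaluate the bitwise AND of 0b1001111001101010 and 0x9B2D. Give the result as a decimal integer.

39464

a = 1001111001101010
0x9B2D = 1001101100101101
AND → 1001101000101000 = 39464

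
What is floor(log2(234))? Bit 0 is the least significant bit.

234 = 11101010
The topmost 1 is at position 7 (since 2^7 = 128 ≤ 234 < 256).

7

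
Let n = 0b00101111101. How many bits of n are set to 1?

n = 101111101
Count the 1s: 1 + 1 + 1 + 1 + 1 + 1 + 1 = 7

7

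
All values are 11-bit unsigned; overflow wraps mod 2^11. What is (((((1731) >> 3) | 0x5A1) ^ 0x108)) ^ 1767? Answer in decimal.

1731 = 11011000011
→ >> 3 → 00011011000 = 216
0x5A1 = 10110100001
→ | → 10111111001 = 1529
0x108 = 00100001000
→ ^ → 10011110001 = 1265
1767 = 11011100111
→ ^ → 01000010110 = 534

534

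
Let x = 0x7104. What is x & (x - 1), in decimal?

x = 111000100000100 = 28932
x - 1 = 111000100000011
AND   = 111000100000000 = 28928
(x & (x - 1) clears the lowest set bit of x.)

28928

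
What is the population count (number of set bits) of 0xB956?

9

0xB956 = 1011100101010110
Count the 1s: 1 + 1 + 1 + 1 + 1 + 1 + 1 + 1 + 1 = 9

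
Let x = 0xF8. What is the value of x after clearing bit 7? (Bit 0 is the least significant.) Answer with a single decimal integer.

x = 011111000
bit 7 is currently 1; clear it via x & ~(1 << 7) = x & ~128
→ 001111000 = 120

120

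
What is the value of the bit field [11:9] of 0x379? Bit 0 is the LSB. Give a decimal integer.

1

v = 001101111001
Shift right by 9: 001
Mask low 3 bits: 001 = 1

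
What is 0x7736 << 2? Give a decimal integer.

122072

0x7736 = 00111011100110110
shift left by 2 → 11101110011011000 = 122072
(equivalently, 30518 × 2^2 = 30518 × 4)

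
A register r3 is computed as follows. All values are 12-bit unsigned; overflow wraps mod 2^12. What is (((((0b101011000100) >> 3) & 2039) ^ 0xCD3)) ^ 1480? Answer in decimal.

0b101011000100 = 101011000100
→ >> 3 → 000101011000 = 344
2039 = 011111110111
→ & → 000101010000 = 336
0xCD3 = 110011010011
→ ^ → 110110000011 = 3459
1480 = 010111001000
→ ^ → 100001001011 = 2123

2123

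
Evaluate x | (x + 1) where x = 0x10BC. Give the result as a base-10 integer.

x = 1000010111100 = 4284
x + 1 = 1000010111101
OR    = 1000010111101 = 4285
(x | (x + 1) sets the lowest cleared bit.)

4285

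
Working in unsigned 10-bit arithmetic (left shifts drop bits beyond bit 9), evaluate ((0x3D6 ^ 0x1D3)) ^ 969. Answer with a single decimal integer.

460

0x3D6 = 1111010110
0x1D3 = 0111010011
→ ^ → 1000000101 = 517
969 = 1111001001
→ ^ → 0111001100 = 460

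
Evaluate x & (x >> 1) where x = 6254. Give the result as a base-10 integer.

x = 1100001101110 = 6254
x>>1 = 0110000110111
AND  = 0100000100110 = 2086
(x & (x >> 1) has a 1 wherever x has two consecutive 1 bits.)

2086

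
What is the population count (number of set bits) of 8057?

10

8057 = 1111101111001
Count the 1s: 1 + 1 + 1 + 1 + 1 + 1 + 1 + 1 + 1 + 1 = 10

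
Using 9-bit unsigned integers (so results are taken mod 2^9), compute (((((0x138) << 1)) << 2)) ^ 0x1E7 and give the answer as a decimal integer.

0x138 = 100111000
→ << 1 (mod 2^9) → 001110000 = 112
→ << 2 (mod 2^9) → 111000000 = 448
0x1E7 = 111100111
→ ^ → 000100111 = 39

39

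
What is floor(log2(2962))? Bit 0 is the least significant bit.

11

2962 = 101110010010
The topmost 1 is at position 11 (since 2^11 = 2048 ≤ 2962 < 4096).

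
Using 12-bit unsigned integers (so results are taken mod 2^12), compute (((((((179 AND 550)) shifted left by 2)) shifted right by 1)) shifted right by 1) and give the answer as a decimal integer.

34

179 = 000010110011
550 = 001000100110
→ AND → 000000100010 = 34
→ shifted left by 2 (mod 2^12) → 000010001000 = 136
→ shifted right by 1 → 000001000100 = 68
→ shifted right by 1 → 000000100010 = 34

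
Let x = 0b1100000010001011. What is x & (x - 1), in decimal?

x = 1100000010001011 = 49291
x - 1 = 1100000010001010
AND   = 1100000010001010 = 49290
(x & (x - 1) clears the lowest set bit of x.)

49290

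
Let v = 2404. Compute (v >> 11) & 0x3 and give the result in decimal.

v = 00100101100100
Shift right by 11: 001
Mask low 2 bits: 01 = 1

1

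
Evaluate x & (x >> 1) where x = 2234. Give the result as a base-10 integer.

24

x = 100010111010 = 2234
x>>1 = 010001011101
AND  = 000000011000 = 24
(x & (x >> 1) has a 1 wherever x has two consecutive 1 bits.)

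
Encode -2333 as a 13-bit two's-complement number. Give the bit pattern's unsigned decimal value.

2333 in 13 bits: 0100100011101
Invert: 1011011100010
Add 1:  1011011100011 = 5859
(Check: 2^13 - 2333 = 8192 - 2333 = 5859.)

5859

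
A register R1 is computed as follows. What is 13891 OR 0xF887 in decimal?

65223

13891 = 0011011001000011
0xF887 = 1111100010000111
 OR → 1111111011000111 = 65223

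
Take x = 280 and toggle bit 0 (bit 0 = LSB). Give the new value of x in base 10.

281

x = 100011000
bit 0 is currently 0; toggle it via x ^ (1 << 0) = x ^ 1
→ 100011001 = 281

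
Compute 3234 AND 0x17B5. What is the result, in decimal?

1184

3234 = 0110010100010
0x17B5 = 1011110110101
AND → 0010010100000 = 1184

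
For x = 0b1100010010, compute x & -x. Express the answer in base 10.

x = 1100010010 = 786
-x (two's complement) = …0011101110
AND   = 0000000010 = 2
(x & -x isolates the lowest set bit of x.)

2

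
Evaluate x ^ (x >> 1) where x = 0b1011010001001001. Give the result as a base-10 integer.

61037

x = 1011010001001001 = 46153
x>>1 = 0101101000100100
XOR  = 1110111001101101 = 61037
(x ^ (x >> 1) gives the standard binary-reflected Gray code of x.)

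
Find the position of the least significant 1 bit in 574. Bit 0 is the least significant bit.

1

574 = 1000111110
Trailing zeros: 1, so the lowest set bit is bit 1 (value 2).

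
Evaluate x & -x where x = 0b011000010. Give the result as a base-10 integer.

x = 11000010 = 194
-x (two's complement) = …00111110
AND   = 00000010 = 2
(x & -x isolates the lowest set bit of x.)

2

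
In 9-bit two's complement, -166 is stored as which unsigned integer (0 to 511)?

166 in 9 bits: 010100110
Invert: 101011001
Add 1:  101011010 = 346
(Check: 2^9 - 166 = 512 - 166 = 346.)

346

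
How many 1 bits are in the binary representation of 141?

141 = 10001101
Count the 1s: 1 + 1 + 1 + 1 = 4

4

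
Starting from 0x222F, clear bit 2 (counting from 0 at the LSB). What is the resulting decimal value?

x = 10001000101111
bit 2 is currently 1; clear it via x & ~(1 << 2) = x & ~4
→ 10001000101011 = 8747

8747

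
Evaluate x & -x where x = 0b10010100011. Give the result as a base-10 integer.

1

x = 10010100011 = 1187
-x (two's complement) = …01101011101
AND   = 00000000001 = 1
(x & -x isolates the lowest set bit of x.)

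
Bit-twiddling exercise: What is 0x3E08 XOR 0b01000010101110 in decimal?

0x3E08 = 11111000001000
b = 01000010101110
XOR → 10111010100110 = 11942

11942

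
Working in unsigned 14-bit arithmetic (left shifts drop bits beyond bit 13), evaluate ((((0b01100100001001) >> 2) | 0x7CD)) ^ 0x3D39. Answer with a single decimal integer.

15094

0b01100100001001 = 01100100001001
→ >> 2 → 00011001000010 = 1602
0x7CD = 00011111001101
→ | → 00011111001111 = 1999
0x3D39 = 11110100111001
→ ^ → 11101011110110 = 15094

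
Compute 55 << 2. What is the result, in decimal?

220

55 = 00110111
shift left by 2 → 11011100 = 220
(equivalently, 55 × 2^2 = 55 × 4)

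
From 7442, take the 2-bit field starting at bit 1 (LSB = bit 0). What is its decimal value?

v = 01110100010010
Shift right by 1: 0111010001001
Mask low 2 bits: 01 = 1

1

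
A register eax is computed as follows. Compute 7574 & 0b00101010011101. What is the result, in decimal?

7574 = 1110110010110
b = 0101010011101
AND → 0100010010100 = 2196

2196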